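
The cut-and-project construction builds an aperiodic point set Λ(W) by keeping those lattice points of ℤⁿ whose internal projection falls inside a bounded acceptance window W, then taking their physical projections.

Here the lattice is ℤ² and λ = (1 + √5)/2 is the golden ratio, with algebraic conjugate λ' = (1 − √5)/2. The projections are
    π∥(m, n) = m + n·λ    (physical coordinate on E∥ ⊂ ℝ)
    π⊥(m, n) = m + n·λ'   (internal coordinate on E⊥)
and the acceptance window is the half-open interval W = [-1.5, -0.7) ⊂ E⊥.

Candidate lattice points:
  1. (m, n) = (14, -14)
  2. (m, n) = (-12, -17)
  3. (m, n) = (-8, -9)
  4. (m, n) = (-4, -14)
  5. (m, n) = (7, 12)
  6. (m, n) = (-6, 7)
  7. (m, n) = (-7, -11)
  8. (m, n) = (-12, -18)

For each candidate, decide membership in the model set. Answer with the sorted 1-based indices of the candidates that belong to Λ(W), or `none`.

λ' = (1−√5)/2 ≈ -0.618034.
candidate 1: (m,n)=(14,-14) → π∥ = 14-14·λ ≈ -8.652476, π⊥ = 14-14·λ' ≈ 22.652476 ∉ [-1.5, -0.7) ⇒ out
candidate 2: (m,n)=(-12,-17) → π∥ = -12-17·λ ≈ -39.506578, π⊥ = -12-17·λ' ≈ -1.493422 ∈ [-1.5, -0.7) ⇒ IN Λ
candidate 3: (m,n)=(-8,-9) → π∥ = -8-9·λ ≈ -22.562306, π⊥ = -8-9·λ' ≈ -2.437694 ∉ [-1.5, -0.7) ⇒ out
candidate 4: (m,n)=(-4,-14) → π∥ = -4-14·λ ≈ -26.652476, π⊥ = -4-14·λ' ≈ 4.652476 ∉ [-1.5, -0.7) ⇒ out
candidate 5: (m,n)=(7,12) → π∥ = 7+12·λ ≈ 26.416408, π⊥ = 7+12·λ' ≈ -0.416408 ∉ [-1.5, -0.7) ⇒ out
candidate 6: (m,n)=(-6,7) → π∥ = -6+7·λ ≈ 5.326238, π⊥ = -6+7·λ' ≈ -10.326238 ∉ [-1.5, -0.7) ⇒ out
candidate 7: (m,n)=(-7,-11) → π∥ = -7-11·λ ≈ -24.798374, π⊥ = -7-11·λ' ≈ -0.201626 ∉ [-1.5, -0.7) ⇒ out
candidate 8: (m,n)=(-12,-18) → π∥ = -12-18·λ ≈ -41.124612, π⊥ = -12-18·λ' ≈ -0.875388 ∈ [-1.5, -0.7) ⇒ IN Λ

2, 8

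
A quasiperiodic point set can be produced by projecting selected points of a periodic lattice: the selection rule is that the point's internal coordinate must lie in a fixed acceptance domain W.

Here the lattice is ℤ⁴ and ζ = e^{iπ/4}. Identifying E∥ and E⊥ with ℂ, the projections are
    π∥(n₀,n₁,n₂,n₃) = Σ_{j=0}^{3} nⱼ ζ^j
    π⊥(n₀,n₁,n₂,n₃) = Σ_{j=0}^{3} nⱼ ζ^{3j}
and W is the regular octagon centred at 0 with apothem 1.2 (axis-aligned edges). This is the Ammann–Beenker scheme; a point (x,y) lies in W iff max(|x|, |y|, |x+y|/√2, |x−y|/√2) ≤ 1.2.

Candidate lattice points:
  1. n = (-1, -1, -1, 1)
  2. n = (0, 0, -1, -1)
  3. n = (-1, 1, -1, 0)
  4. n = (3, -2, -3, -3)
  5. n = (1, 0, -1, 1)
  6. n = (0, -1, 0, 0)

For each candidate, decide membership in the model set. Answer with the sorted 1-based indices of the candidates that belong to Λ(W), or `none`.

π⊥(n) = n₀ + n₁ζ³ + n₂ζ⁶ + n₃ζ⁹ where ζ = e^{iπ/4}.
candidate 1: n = (-1, -1, -1, 1) → π⊥ ≈ (+0.414214, +1.000000); max(|x|,|y|,|x±y|/√2) = 1.000000 ≤ 1.2 ⇒ ∈ W
candidate 2: n = (0, 0, -1, -1) → π⊥ ≈ (-0.707107, +0.292893); max(|x|,|y|,|x±y|/√2) = 0.707107 ≤ 1.2 ⇒ ∈ W
candidate 3: n = (-1, 1, -1, 0) → π⊥ ≈ (-1.707107, +1.707107); max(|x|,|y|,|x±y|/√2) = 2.414214 > 1.2 ⇒ ∉ W
candidate 4: n = (3, -2, -3, -3) → π⊥ ≈ (+2.292893, -0.535534); max(|x|,|y|,|x±y|/√2) = 2.292893 > 1.2 ⇒ ∉ W
candidate 5: n = (1, 0, -1, 1) → π⊥ ≈ (+1.707107, +1.707107); max(|x|,|y|,|x±y|/√2) = 2.414214 > 1.2 ⇒ ∉ W
candidate 6: n = (0, -1, 0, 0) → π⊥ ≈ (+0.707107, -0.707107); max(|x|,|y|,|x±y|/√2) = 1.000000 ≤ 1.2 ⇒ ∈ W

1, 2, 6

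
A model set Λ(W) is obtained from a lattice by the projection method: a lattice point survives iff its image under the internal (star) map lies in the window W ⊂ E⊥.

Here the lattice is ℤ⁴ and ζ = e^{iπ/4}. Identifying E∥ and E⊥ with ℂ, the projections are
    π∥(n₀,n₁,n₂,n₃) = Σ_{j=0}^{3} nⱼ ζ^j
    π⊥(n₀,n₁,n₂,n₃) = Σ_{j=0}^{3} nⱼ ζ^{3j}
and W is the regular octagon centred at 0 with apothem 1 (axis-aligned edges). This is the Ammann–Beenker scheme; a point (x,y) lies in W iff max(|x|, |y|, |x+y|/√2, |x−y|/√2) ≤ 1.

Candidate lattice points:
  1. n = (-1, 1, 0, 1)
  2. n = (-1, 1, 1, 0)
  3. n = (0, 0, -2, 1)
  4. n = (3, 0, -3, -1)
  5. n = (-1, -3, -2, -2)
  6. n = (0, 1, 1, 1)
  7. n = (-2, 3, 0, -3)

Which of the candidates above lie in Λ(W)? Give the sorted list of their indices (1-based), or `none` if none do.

With ζ = e^{iπ/4} the internal vectors are ζ^0,ζ^3,ζ^6,ζ^9.
candidate 1: n = (-1, 1, 0, 1) → π⊥ ≈ (-1.00000, +1.41421); max(|x|,|y|,|x±y|/√2) = 1.70711 > 1 ⇒ ∉ W
candidate 2: n = (-1, 1, 1, 0) → π⊥ ≈ (-1.70711, -0.29289); max(|x|,|y|,|x±y|/√2) = 1.70711 > 1 ⇒ ∉ W
candidate 3: n = (0, 0, -2, 1) → π⊥ ≈ (+0.70711, +2.70711); max(|x|,|y|,|x±y|/√2) = 2.70711 > 1 ⇒ ∉ W
candidate 4: n = (3, 0, -3, -1) → π⊥ ≈ (+2.29289, +2.29289); max(|x|,|y|,|x±y|/√2) = 3.24264 > 1 ⇒ ∉ W
candidate 5: n = (-1, -3, -2, -2) → π⊥ ≈ (-0.29289, -1.53553); max(|x|,|y|,|x±y|/√2) = 1.53553 > 1 ⇒ ∉ W
candidate 6: n = (0, 1, 1, 1) → π⊥ ≈ (+0.00000, +0.41421); max(|x|,|y|,|x±y|/√2) = 0.41421 ≤ 1 ⇒ ∈ W
candidate 7: n = (-2, 3, 0, -3) → π⊥ ≈ (-6.24264, +0.00000); max(|x|,|y|,|x±y|/√2) = 6.24264 > 1 ⇒ ∉ W

6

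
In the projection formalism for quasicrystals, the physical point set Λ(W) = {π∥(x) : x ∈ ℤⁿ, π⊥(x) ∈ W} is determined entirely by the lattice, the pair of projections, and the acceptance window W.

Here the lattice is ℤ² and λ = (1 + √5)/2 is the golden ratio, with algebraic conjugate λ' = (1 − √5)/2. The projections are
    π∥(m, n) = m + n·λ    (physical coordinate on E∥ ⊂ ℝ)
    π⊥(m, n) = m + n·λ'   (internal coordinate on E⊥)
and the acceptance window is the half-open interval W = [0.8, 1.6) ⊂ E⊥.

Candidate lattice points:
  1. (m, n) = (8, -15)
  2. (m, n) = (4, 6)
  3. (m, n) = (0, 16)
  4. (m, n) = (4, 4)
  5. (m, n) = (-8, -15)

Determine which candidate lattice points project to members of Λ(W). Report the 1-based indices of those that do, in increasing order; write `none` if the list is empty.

4, 5

Compute λ' = (1−√5)/2 = -0.618034, so π⊥(m,n) = m -0.618034·n.
[1] lift (8,-15): star map gives 17.270510; window check 0.8 ≤ 17.270510 < 1.6 is false → out
[2] lift (4,6): star map gives 0.291796; window check 0.8 ≤ 0.291796 < 1.6 is false → out
[3] lift (0,16): star map gives -9.888544; window check 0.8 ≤ -9.888544 < 1.6 is false → out
[4] lift (4,4): star map gives 1.527864; window check 0.8 ≤ 1.527864 < 1.6 is true → IN Λ
[5] lift (-8,-15): star map gives 1.270510; window check 0.8 ≤ 1.270510 < 1.6 is true → IN Λ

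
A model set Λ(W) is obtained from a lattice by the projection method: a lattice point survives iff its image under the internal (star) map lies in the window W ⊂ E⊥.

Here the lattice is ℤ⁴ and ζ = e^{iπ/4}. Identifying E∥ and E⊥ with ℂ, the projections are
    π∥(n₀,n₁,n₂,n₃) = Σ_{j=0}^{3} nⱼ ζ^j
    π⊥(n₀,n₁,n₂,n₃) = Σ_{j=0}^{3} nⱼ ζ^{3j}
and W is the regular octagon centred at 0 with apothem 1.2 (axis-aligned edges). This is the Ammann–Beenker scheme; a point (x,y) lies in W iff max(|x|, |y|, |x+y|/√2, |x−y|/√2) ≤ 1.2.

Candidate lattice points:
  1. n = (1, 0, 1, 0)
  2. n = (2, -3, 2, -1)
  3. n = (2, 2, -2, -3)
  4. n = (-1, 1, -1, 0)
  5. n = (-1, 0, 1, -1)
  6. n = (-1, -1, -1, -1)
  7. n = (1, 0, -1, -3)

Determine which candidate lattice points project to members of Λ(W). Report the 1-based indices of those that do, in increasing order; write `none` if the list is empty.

π⊥(n) = n₀ + n₁ζ³ + n₂ζ⁶ + n₃ζ⁹ where ζ = e^{iπ/4}.
#1 (1, 0, 1, 0): internal (1.000000, -1.000000); octagon support 1.414214 vs apothem 1.2 → ∉ W
#2 (2, -3, 2, -1): internal (3.414214, -4.828427); octagon support 5.828427 vs apothem 1.2 → ∉ W
#3 (2, 2, -2, -3): internal (-1.535534, 1.292893); octagon support 2.000000 vs apothem 1.2 → ∉ W
#4 (-1, 1, -1, 0): internal (-1.707107, 1.707107); octagon support 2.414214 vs apothem 1.2 → ∉ W
#5 (-1, 0, 1, -1): internal (-1.707107, -1.707107); octagon support 2.414214 vs apothem 1.2 → ∉ W
#6 (-1, -1, -1, -1): internal (-1.000000, -0.414214); octagon support 1.000000 vs apothem 1.2 → ∈ W
#7 (1, 0, -1, -3): internal (-1.121320, -1.121320); octagon support 1.585786 vs apothem 1.2 → ∉ W

6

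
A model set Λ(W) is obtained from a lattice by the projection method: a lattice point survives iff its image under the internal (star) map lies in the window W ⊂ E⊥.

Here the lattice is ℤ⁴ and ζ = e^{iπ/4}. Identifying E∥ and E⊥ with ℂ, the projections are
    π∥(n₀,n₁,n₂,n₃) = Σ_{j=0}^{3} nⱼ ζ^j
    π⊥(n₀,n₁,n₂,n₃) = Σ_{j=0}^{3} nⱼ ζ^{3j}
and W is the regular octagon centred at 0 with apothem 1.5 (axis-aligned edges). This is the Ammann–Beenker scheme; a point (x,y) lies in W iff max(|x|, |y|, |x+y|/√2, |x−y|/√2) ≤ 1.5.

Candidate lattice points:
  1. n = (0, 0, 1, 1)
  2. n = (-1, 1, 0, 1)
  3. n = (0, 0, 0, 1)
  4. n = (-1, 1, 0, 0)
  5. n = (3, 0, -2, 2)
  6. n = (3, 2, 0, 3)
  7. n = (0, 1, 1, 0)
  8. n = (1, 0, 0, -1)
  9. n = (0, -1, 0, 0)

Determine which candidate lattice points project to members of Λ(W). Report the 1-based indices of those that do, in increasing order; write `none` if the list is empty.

1, 3, 7, 8, 9

With ζ = e^{iπ/4} the internal vectors are ζ^0,ζ^3,ζ^6,ζ^9.
candidate 1: n = (0, 0, 1, 1) → π⊥ ≈ (+0.7071, -0.2929); max(|x|,|y|,|x±y|/√2) = 0.7071 ≤ 1.5 ⇒ ∈ W
candidate 2: n = (-1, 1, 0, 1) → π⊥ ≈ (-1.0000, +1.4142); max(|x|,|y|,|x±y|/√2) = 1.7071 > 1.5 ⇒ ∉ W
candidate 3: n = (0, 0, 0, 1) → π⊥ ≈ (+0.7071, +0.7071); max(|x|,|y|,|x±y|/√2) = 1.0000 ≤ 1.5 ⇒ ∈ W
candidate 4: n = (-1, 1, 0, 0) → π⊥ ≈ (-1.7071, +0.7071); max(|x|,|y|,|x±y|/√2) = 1.7071 > 1.5 ⇒ ∉ W
candidate 5: n = (3, 0, -2, 2) → π⊥ ≈ (+4.4142, +3.4142); max(|x|,|y|,|x±y|/√2) = 5.5355 > 1.5 ⇒ ∉ W
candidate 6: n = (3, 2, 0, 3) → π⊥ ≈ (+3.7071, +3.5355); max(|x|,|y|,|x±y|/√2) = 5.1213 > 1.5 ⇒ ∉ W
candidate 7: n = (0, 1, 1, 0) → π⊥ ≈ (-0.7071, -0.2929); max(|x|,|y|,|x±y|/√2) = 0.7071 ≤ 1.5 ⇒ ∈ W
candidate 8: n = (1, 0, 0, -1) → π⊥ ≈ (+0.2929, -0.7071); max(|x|,|y|,|x±y|/√2) = 0.7071 ≤ 1.5 ⇒ ∈ W
candidate 9: n = (0, -1, 0, 0) → π⊥ ≈ (+0.7071, -0.7071); max(|x|,|y|,|x±y|/√2) = 1.0000 ≤ 1.5 ⇒ ∈ W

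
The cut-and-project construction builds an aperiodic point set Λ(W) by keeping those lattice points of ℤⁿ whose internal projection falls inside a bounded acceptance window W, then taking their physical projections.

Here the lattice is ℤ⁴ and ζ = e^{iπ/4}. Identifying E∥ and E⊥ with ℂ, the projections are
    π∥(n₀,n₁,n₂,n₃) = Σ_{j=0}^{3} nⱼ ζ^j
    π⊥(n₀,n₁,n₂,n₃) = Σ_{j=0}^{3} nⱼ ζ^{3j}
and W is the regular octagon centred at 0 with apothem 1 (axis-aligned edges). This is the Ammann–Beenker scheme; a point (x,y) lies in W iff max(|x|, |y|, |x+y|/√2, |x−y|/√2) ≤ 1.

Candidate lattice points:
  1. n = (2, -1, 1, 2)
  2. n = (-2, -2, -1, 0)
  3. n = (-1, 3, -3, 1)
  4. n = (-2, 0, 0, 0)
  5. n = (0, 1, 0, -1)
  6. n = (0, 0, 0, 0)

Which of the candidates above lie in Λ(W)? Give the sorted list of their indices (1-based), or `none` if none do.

With ζ = e^{iπ/4} the internal vectors are ζ^0,ζ^3,ζ^6,ζ^9.
candidate 1: n = (2, -1, 1, 2) → π⊥ ≈ (+4.12132, -0.29289); max(|x|,|y|,|x±y|/√2) = 4.12132 > 1 ⇒ ∉ W
candidate 2: n = (-2, -2, -1, 0) → π⊥ ≈ (-0.58579, -0.41421); max(|x|,|y|,|x±y|/√2) = 0.70711 ≤ 1 ⇒ ∈ W
candidate 3: n = (-1, 3, -3, 1) → π⊥ ≈ (-2.41421, +5.82843); max(|x|,|y|,|x±y|/√2) = 5.82843 > 1 ⇒ ∉ W
candidate 4: n = (-2, 0, 0, 0) → π⊥ ≈ (-2.00000, +0.00000); max(|x|,|y|,|x±y|/√2) = 2.00000 > 1 ⇒ ∉ W
candidate 5: n = (0, 1, 0, -1) → π⊥ ≈ (-1.41421, +0.00000); max(|x|,|y|,|x±y|/√2) = 1.41421 > 1 ⇒ ∉ W
candidate 6: n = (0, 0, 0, 0) → π⊥ ≈ (+0.00000, +0.00000); max(|x|,|y|,|x±y|/√2) = 0.00000 ≤ 1 ⇒ ∈ W

2, 6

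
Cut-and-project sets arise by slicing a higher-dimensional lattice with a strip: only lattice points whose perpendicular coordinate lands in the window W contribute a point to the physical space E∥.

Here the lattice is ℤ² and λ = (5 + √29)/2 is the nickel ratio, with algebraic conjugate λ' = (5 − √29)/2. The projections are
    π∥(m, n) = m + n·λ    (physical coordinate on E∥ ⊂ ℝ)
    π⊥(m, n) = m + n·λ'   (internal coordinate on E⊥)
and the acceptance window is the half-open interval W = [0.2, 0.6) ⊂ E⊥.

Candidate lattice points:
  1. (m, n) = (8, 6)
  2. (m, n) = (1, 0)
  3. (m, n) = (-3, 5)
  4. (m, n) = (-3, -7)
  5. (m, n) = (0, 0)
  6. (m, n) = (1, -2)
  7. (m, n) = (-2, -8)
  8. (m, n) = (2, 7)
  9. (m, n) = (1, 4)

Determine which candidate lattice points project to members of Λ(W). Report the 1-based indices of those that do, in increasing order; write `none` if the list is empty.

9

Numerically λ ≈ 5.192582 and λ' = −1/λ ≈ -0.192582.
[1] lift (8,6): star map gives 6.844506; window check 0.2 ≤ 6.844506 < 0.6 is false → out
[2] lift (1,0): star map gives 1.000000; window check 0.2 ≤ 1.000000 < 0.6 is false → out
[3] lift (-3,5): star map gives -3.962912; window check 0.2 ≤ -3.962912 < 0.6 is false → out
[4] lift (-3,-7): star map gives -1.651923; window check 0.2 ≤ -1.651923 < 0.6 is false → out
[5] lift (0,0): star map gives 0.000000; window check 0.2 ≤ 0.000000 < 0.6 is false → out
[6] lift (1,-2): star map gives 1.385165; window check 0.2 ≤ 1.385165 < 0.6 is false → out
[7] lift (-2,-8): star map gives -0.459341; window check 0.2 ≤ -0.459341 < 0.6 is false → out
[8] lift (2,7): star map gives 0.651923; window check 0.2 ≤ 0.651923 < 0.6 is false → out
[9] lift (1,4): star map gives 0.229670; window check 0.2 ≤ 0.229670 < 0.6 is true → IN Λ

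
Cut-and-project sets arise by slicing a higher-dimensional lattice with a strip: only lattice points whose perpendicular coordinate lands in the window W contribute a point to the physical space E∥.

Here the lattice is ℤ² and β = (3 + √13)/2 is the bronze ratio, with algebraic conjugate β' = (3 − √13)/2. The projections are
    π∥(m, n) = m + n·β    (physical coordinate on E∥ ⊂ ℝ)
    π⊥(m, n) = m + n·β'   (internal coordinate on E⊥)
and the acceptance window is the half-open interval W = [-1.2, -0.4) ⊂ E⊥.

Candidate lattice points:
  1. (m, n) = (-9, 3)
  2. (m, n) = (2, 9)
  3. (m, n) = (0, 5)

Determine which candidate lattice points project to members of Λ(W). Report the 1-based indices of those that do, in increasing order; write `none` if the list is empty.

2

Numerically β ≈ 3.30278 and β' = −1/β ≈ -0.30278.
[1] lift (-9,3): star map gives -9.90833; window check -1.2 ≤ -9.90833 < -0.4 is false → out
[2] lift (2,9): star map gives -0.72498; window check -1.2 ≤ -0.72498 < -0.4 is true → IN Λ
[3] lift (0,5): star map gives -1.51388; window check -1.2 ≤ -1.51388 < -0.4 is false → out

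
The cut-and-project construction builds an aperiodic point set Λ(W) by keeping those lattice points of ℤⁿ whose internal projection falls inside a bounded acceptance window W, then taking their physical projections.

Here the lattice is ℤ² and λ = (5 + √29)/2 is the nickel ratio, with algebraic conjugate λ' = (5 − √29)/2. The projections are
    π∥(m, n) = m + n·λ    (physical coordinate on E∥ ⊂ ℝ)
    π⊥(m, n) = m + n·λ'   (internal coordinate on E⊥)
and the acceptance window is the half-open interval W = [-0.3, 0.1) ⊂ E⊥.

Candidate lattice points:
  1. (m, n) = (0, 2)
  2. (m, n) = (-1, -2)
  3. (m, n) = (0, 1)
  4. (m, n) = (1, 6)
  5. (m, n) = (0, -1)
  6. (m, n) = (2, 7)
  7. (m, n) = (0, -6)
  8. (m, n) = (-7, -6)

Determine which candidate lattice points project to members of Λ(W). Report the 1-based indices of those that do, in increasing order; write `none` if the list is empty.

3, 4

Compute λ' = (5−√29)/2 = -0.1926, so π⊥(m,n) = m -0.1926·n.
candidate 1: (m,n)=(0,2) → π∥ = 0+2·λ ≈ 10.3852, π⊥ = 0+2·λ' ≈ -0.3852 ∉ [-0.3, 0.1) ⇒ out
candidate 2: (m,n)=(-1,-2) → π∥ = -1-2·λ ≈ -11.3852, π⊥ = -1-2·λ' ≈ -0.6148 ∉ [-0.3, 0.1) ⇒ out
candidate 3: (m,n)=(0,1) → π∥ = 0+1·λ ≈ 5.1926, π⊥ = 0+1·λ' ≈ -0.1926 ∈ [-0.3, 0.1) ⇒ IN Λ
candidate 4: (m,n)=(1,6) → π∥ = 1+6·λ ≈ 32.1555, π⊥ = 1+6·λ' ≈ -0.1555 ∈ [-0.3, 0.1) ⇒ IN Λ
candidate 5: (m,n)=(0,-1) → π∥ = 0-1·λ ≈ -5.1926, π⊥ = 0-1·λ' ≈ 0.1926 ∉ [-0.3, 0.1) ⇒ out
candidate 6: (m,n)=(2,7) → π∥ = 2+7·λ ≈ 38.3481, π⊥ = 2+7·λ' ≈ 0.6519 ∉ [-0.3, 0.1) ⇒ out
candidate 7: (m,n)=(0,-6) → π∥ = 0-6·λ ≈ -31.1555, π⊥ = 0-6·λ' ≈ 1.1555 ∉ [-0.3, 0.1) ⇒ out
candidate 8: (m,n)=(-7,-6) → π∥ = -7-6·λ ≈ -38.1555, π⊥ = -7-6·λ' ≈ -5.8445 ∉ [-0.3, 0.1) ⇒ out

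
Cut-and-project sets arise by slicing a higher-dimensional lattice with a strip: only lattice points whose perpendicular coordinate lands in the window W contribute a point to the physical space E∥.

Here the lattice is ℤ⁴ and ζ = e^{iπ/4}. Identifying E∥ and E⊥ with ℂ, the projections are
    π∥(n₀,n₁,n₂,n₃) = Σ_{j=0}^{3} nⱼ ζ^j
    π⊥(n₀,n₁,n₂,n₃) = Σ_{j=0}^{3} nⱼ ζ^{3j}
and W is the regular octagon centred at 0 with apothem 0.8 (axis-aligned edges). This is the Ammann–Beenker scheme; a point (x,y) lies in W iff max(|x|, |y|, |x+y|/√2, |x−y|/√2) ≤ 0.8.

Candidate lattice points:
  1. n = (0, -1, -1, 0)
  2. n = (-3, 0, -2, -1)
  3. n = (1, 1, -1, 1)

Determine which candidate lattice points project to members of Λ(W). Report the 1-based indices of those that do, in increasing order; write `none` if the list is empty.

1

With ζ = e^{iπ/4} the internal vectors are ζ^0,ζ^3,ζ^6,ζ^9.
candidate 1: n = (0, -1, -1, 0) → π⊥ ≈ (+0.70711, +0.29289); max(|x|,|y|,|x±y|/√2) = 0.70711 ≤ 0.8 ⇒ ∈ W
candidate 2: n = (-3, 0, -2, -1) → π⊥ ≈ (-3.70711, +1.29289); max(|x|,|y|,|x±y|/√2) = 3.70711 > 0.8 ⇒ ∉ W
candidate 3: n = (1, 1, -1, 1) → π⊥ ≈ (+1.00000, +2.41421); max(|x|,|y|,|x±y|/√2) = 2.41421 > 0.8 ⇒ ∉ W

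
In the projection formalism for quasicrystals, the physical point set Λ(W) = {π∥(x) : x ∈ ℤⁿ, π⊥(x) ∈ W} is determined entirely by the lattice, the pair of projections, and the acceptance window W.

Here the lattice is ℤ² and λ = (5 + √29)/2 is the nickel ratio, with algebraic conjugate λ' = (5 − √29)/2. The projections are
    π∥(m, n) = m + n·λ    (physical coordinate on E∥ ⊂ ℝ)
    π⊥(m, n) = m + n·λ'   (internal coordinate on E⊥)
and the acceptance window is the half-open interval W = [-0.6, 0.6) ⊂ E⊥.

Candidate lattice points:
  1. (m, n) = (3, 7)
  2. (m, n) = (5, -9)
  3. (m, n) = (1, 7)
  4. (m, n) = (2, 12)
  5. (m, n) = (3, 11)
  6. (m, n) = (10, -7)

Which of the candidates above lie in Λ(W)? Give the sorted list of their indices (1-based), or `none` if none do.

3, 4

Compute λ' = (5−√29)/2 = -0.192582, so π⊥(m,n) = m -0.192582·n.
candidate 1: (m,n)=(3,7) → π∥ = 3+7·λ ≈ 39.348077, π⊥ = 3+7·λ' ≈ 1.651923 ∉ [-0.6, 0.6) ⇒ out
candidate 2: (m,n)=(5,-9) → π∥ = 5-9·λ ≈ -41.733242, π⊥ = 5-9·λ' ≈ 6.733242 ∉ [-0.6, 0.6) ⇒ out
candidate 3: (m,n)=(1,7) → π∥ = 1+7·λ ≈ 37.348077, π⊥ = 1+7·λ' ≈ -0.348077 ∈ [-0.6, 0.6) ⇒ IN Λ
candidate 4: (m,n)=(2,12) → π∥ = 2+12·λ ≈ 64.310989, π⊥ = 2+12·λ' ≈ -0.310989 ∈ [-0.6, 0.6) ⇒ IN Λ
candidate 5: (m,n)=(3,11) → π∥ = 3+11·λ ≈ 60.118406, π⊥ = 3+11·λ' ≈ 0.881594 ∉ [-0.6, 0.6) ⇒ out
candidate 6: (m,n)=(10,-7) → π∥ = 10-7·λ ≈ -26.348077, π⊥ = 10-7·λ' ≈ 11.348077 ∉ [-0.6, 0.6) ⇒ out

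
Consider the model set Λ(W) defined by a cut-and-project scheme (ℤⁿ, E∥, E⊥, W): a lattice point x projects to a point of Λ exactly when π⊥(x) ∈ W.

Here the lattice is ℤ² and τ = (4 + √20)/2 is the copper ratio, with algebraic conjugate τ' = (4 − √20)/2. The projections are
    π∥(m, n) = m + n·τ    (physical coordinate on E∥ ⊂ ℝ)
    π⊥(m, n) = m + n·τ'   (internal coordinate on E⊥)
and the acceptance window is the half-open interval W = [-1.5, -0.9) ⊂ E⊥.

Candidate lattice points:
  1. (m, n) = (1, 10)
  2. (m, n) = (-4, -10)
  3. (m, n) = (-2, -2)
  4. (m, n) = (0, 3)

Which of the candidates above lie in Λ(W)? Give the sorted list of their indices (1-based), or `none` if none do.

1

Numerically τ ≈ 4.23607 and τ' = −1/τ ≈ -0.23607.
[1] lift (1,10): star map gives -1.36068; window check -1.5 ≤ -1.36068 < -0.9 is true → IN Λ
[2] lift (-4,-10): star map gives -1.63932; window check -1.5 ≤ -1.63932 < -0.9 is false → out
[3] lift (-2,-2): star map gives -1.52786; window check -1.5 ≤ -1.52786 < -0.9 is false → out
[4] lift (0,3): star map gives -0.70820; window check -1.5 ≤ -0.70820 < -0.9 is false → out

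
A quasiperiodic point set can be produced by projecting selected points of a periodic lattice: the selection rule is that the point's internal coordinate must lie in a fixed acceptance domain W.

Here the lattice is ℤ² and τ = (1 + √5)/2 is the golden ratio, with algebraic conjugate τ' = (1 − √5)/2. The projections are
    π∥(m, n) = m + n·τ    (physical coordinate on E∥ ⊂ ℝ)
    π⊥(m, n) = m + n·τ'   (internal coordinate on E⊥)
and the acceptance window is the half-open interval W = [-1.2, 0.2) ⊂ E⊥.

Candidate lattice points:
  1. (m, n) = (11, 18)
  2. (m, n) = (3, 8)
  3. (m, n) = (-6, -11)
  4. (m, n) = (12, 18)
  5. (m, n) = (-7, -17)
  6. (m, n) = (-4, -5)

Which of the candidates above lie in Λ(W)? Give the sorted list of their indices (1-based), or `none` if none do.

Compute τ' = (1−√5)/2 = -0.6180, so π⊥(m,n) = m -0.6180·n.
#1 (11,18): internal coord 11 + (18)·τ' = -0.1246; -0.1246 ∈ [-1.2, 0.2) → IN Λ
#2 (3,8): internal coord 3 + (8)·τ' = -1.9443; -1.9443 ∉ [-1.2, 0.2) → out
#3 (-6,-11): internal coord -6 + (-11)·τ' = +0.7984; +0.7984 ∉ [-1.2, 0.2) → out
#4 (12,18): internal coord 12 + (18)·τ' = +0.8754; +0.8754 ∉ [-1.2, 0.2) → out
#5 (-7,-17): internal coord -7 + (-17)·τ' = +3.5066; +3.5066 ∉ [-1.2, 0.2) → out
#6 (-4,-5): internal coord -4 + (-5)·τ' = -0.9098; -0.9098 ∈ [-1.2, 0.2) → IN Λ

1, 6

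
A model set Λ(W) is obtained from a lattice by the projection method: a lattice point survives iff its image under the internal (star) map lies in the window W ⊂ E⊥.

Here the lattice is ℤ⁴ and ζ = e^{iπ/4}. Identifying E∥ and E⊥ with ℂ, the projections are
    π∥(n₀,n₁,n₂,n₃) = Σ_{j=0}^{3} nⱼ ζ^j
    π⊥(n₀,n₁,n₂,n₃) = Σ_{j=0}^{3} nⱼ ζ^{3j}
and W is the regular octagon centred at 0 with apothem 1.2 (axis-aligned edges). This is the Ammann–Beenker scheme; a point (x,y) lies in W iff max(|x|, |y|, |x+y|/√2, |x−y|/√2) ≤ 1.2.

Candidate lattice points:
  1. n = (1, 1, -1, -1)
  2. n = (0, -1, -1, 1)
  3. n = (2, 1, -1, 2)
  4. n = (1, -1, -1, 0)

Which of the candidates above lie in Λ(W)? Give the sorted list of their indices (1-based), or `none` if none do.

π⊥(n) = n₀ + n₁ζ³ + n₂ζ⁶ + n₃ζ⁹ where ζ = e^{iπ/4}.
candidate 1: n = (1, 1, -1, -1) → π⊥ ≈ (-0.414214, +1.000000); max(|x|,|y|,|x±y|/√2) = 1.000000 ≤ 1.2 ⇒ ∈ W
candidate 2: n = (0, -1, -1, 1) → π⊥ ≈ (+1.414214, +1.000000); max(|x|,|y|,|x±y|/√2) = 1.707107 > 1.2 ⇒ ∉ W
candidate 3: n = (2, 1, -1, 2) → π⊥ ≈ (+2.707107, +3.121320); max(|x|,|y|,|x±y|/√2) = 4.121320 > 1.2 ⇒ ∉ W
candidate 4: n = (1, -1, -1, 0) → π⊥ ≈ (+1.707107, +0.292893); max(|x|,|y|,|x±y|/√2) = 1.707107 > 1.2 ⇒ ∉ W

1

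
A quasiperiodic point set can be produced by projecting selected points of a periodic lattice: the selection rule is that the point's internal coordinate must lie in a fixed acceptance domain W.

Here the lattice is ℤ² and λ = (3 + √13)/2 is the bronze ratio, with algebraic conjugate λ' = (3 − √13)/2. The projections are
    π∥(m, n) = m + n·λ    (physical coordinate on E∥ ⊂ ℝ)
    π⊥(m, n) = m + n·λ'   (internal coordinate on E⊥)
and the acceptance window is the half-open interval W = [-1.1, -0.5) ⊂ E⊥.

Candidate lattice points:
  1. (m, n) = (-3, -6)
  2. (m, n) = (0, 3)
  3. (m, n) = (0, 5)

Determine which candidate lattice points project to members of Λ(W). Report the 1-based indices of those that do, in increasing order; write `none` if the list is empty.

Numerically λ ≈ 3.3028 and λ' = −1/λ ≈ -0.3028.
candidate 1: (m,n)=(-3,-6) → π∥ = -3-6·λ ≈ -22.8167, π⊥ = -3-6·λ' ≈ -1.1833 ∉ [-1.1, -0.5) ⇒ out
candidate 2: (m,n)=(0,3) → π∥ = 0+3·λ ≈ 9.9083, π⊥ = 0+3·λ' ≈ -0.9083 ∈ [-1.1, -0.5) ⇒ IN Λ
candidate 3: (m,n)=(0,5) → π∥ = 0+5·λ ≈ 16.5139, π⊥ = 0+5·λ' ≈ -1.5139 ∉ [-1.1, -0.5) ⇒ out

2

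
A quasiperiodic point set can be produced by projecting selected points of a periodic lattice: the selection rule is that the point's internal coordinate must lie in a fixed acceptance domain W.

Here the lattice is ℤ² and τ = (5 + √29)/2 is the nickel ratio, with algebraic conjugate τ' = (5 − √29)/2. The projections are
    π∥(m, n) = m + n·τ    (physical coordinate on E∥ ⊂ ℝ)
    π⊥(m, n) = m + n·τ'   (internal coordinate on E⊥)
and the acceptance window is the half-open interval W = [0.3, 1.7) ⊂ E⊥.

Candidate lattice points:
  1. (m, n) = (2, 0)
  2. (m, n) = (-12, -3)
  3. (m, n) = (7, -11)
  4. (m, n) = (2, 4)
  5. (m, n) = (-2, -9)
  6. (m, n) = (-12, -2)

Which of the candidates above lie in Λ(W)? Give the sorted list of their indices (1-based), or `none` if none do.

4

Numerically τ ≈ 5.19258 and τ' = −1/τ ≈ -0.19258.
#1 (2,0): internal coord 2 + (0)·τ' = +2.00000; +2.00000 ∉ [0.3, 1.7) → out
#2 (-12,-3): internal coord -12 + (-3)·τ' = -11.42225; -11.42225 ∉ [0.3, 1.7) → out
#3 (7,-11): internal coord 7 + (-11)·τ' = +9.11841; +9.11841 ∉ [0.3, 1.7) → out
#4 (2,4): internal coord 2 + (4)·τ' = +1.22967; +1.22967 ∈ [0.3, 1.7) → IN Λ
#5 (-2,-9): internal coord -2 + (-9)·τ' = -0.26676; -0.26676 ∉ [0.3, 1.7) → out
#6 (-12,-2): internal coord -12 + (-2)·τ' = -11.61484; -11.61484 ∉ [0.3, 1.7) → out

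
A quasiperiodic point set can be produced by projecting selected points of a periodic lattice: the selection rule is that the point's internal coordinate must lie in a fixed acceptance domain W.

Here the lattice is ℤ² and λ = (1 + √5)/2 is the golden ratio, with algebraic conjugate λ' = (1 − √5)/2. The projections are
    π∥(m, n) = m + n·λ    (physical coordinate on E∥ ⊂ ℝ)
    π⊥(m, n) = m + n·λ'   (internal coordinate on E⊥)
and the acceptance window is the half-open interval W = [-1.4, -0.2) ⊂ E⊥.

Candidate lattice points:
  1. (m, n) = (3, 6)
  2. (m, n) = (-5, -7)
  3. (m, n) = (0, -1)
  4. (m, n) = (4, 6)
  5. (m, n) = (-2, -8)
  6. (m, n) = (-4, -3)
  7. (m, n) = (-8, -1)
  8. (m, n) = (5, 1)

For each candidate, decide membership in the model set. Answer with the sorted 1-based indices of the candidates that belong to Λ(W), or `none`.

1, 2

λ' = (1−√5)/2 ≈ -0.61803.
#1 (3,6): internal coord 3 + (6)·λ' = -0.70820; -0.70820 ∈ [-1.4, -0.2) → IN Λ
#2 (-5,-7): internal coord -5 + (-7)·λ' = -0.67376; -0.67376 ∈ [-1.4, -0.2) → IN Λ
#3 (0,-1): internal coord 0 + (-1)·λ' = +0.61803; +0.61803 ∉ [-1.4, -0.2) → out
#4 (4,6): internal coord 4 + (6)·λ' = +0.29180; +0.29180 ∉ [-1.4, -0.2) → out
#5 (-2,-8): internal coord -2 + (-8)·λ' = +2.94427; +2.94427 ∉ [-1.4, -0.2) → out
#6 (-4,-3): internal coord -4 + (-3)·λ' = -2.14590; -2.14590 ∉ [-1.4, -0.2) → out
#7 (-8,-1): internal coord -8 + (-1)·λ' = -7.38197; -7.38197 ∉ [-1.4, -0.2) → out
#8 (5,1): internal coord 5 + (1)·λ' = +4.38197; +4.38197 ∉ [-1.4, -0.2) → out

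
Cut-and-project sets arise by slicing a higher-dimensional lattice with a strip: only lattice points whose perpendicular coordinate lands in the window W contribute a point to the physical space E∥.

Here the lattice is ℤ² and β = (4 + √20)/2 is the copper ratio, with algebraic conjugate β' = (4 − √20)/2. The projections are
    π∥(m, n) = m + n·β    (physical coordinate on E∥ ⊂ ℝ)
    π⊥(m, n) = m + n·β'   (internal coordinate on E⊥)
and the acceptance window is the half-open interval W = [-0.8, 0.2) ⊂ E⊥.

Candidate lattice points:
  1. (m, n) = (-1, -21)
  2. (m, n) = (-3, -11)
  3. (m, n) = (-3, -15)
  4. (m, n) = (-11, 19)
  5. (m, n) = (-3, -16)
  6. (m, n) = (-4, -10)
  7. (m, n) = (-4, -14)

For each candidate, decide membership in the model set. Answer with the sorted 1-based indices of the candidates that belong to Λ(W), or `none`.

Numerically β ≈ 4.23607 and β' = −1/β ≈ -0.23607.
[1] lift (-1,-21): star map gives 3.95743; window check -0.8 ≤ 3.95743 < 0.2 is false → out
[2] lift (-3,-11): star map gives -0.40325; window check -0.8 ≤ -0.40325 < 0.2 is true → IN Λ
[3] lift (-3,-15): star map gives 0.54102; window check -0.8 ≤ 0.54102 < 0.2 is false → out
[4] lift (-11,19): star map gives -15.48529; window check -0.8 ≤ -15.48529 < 0.2 is false → out
[5] lift (-3,-16): star map gives 0.77709; window check -0.8 ≤ 0.77709 < 0.2 is false → out
[6] lift (-4,-10): star map gives -1.63932; window check -0.8 ≤ -1.63932 < 0.2 is false → out
[7] lift (-4,-14): star map gives -0.69505; window check -0.8 ≤ -0.69505 < 0.2 is true → IN Λ

2, 7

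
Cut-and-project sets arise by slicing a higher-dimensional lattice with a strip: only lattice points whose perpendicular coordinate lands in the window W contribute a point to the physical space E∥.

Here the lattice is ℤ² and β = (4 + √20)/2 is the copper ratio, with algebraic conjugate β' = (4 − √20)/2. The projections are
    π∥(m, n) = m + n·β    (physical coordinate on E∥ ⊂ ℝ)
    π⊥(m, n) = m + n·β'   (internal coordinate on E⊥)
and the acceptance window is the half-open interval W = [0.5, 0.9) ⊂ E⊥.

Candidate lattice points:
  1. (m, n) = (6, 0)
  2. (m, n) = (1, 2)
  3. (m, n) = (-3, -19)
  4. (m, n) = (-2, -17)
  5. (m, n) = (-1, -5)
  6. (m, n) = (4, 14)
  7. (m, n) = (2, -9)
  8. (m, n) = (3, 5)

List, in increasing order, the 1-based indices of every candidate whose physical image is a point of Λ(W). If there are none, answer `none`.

2, 6

Numerically β ≈ 4.23607 and β' = −1/β ≈ -0.23607.
[1] lift (6,0): star map gives 6.00000; window check 0.5 ≤ 6.00000 < 0.9 is false → out
[2] lift (1,2): star map gives 0.52786; window check 0.5 ≤ 0.52786 < 0.9 is true → IN Λ
[3] lift (-3,-19): star map gives 1.48529; window check 0.5 ≤ 1.48529 < 0.9 is false → out
[4] lift (-2,-17): star map gives 2.01316; window check 0.5 ≤ 2.01316 < 0.9 is false → out
[5] lift (-1,-5): star map gives 0.18034; window check 0.5 ≤ 0.18034 < 0.9 is false → out
[6] lift (4,14): star map gives 0.69505; window check 0.5 ≤ 0.69505 < 0.9 is true → IN Λ
[7] lift (2,-9): star map gives 4.12461; window check 0.5 ≤ 4.12461 < 0.9 is false → out
[8] lift (3,5): star map gives 1.81966; window check 0.5 ≤ 1.81966 < 0.9 is false → out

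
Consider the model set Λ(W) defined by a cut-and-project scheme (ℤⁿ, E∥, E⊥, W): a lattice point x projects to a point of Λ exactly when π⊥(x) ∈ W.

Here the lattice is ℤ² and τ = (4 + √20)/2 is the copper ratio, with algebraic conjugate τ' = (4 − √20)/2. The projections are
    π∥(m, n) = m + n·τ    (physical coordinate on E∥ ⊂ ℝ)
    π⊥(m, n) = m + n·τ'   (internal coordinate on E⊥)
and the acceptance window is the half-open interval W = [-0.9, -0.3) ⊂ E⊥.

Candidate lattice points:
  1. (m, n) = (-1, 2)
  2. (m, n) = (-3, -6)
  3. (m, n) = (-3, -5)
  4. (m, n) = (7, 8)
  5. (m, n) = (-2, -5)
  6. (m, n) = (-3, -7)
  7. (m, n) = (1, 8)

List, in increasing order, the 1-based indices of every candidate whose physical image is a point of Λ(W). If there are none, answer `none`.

5, 7

Compute τ' = (4−√20)/2 = -0.2361, so π⊥(m,n) = m -0.2361·n.
[1] lift (-1,2): star map gives -1.4721; window check -0.9 ≤ -1.4721 < -0.3 is false → out
[2] lift (-3,-6): star map gives -1.5836; window check -0.9 ≤ -1.5836 < -0.3 is false → out
[3] lift (-3,-5): star map gives -1.8197; window check -0.9 ≤ -1.8197 < -0.3 is false → out
[4] lift (7,8): star map gives 5.1115; window check -0.9 ≤ 5.1115 < -0.3 is false → out
[5] lift (-2,-5): star map gives -0.8197; window check -0.9 ≤ -0.8197 < -0.3 is true → IN Λ
[6] lift (-3,-7): star map gives -1.3475; window check -0.9 ≤ -1.3475 < -0.3 is false → out
[7] lift (1,8): star map gives -0.8885; window check -0.9 ≤ -0.8885 < -0.3 is true → IN Λ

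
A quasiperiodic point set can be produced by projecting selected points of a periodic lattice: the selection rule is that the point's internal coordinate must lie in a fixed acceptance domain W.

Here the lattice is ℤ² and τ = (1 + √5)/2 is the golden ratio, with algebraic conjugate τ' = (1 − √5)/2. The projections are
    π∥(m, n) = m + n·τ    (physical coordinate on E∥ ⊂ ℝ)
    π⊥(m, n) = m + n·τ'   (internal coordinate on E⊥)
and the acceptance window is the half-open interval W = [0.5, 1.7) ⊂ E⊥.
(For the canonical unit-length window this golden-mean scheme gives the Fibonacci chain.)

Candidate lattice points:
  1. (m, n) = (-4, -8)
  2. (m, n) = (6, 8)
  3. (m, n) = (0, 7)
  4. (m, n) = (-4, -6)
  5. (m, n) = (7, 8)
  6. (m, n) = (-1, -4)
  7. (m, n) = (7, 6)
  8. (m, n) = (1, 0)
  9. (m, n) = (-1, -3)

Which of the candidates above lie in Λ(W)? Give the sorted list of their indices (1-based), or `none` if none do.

1, 2, 6, 8, 9

Numerically τ ≈ 1.6180 and τ' = −1/τ ≈ -0.6180.
#1 (-4,-8): internal coord -4 + (-8)·τ' = +0.9443; +0.9443 ∈ [0.5, 1.7) → IN Λ
#2 (6,8): internal coord 6 + (8)·τ' = +1.0557; +1.0557 ∈ [0.5, 1.7) → IN Λ
#3 (0,7): internal coord 0 + (7)·τ' = -4.3262; -4.3262 ∉ [0.5, 1.7) → out
#4 (-4,-6): internal coord -4 + (-6)·τ' = -0.2918; -0.2918 ∉ [0.5, 1.7) → out
#5 (7,8): internal coord 7 + (8)·τ' = +2.0557; +2.0557 ∉ [0.5, 1.7) → out
#6 (-1,-4): internal coord -1 + (-4)·τ' = +1.4721; +1.4721 ∈ [0.5, 1.7) → IN Λ
#7 (7,6): internal coord 7 + (6)·τ' = +3.2918; +3.2918 ∉ [0.5, 1.7) → out
#8 (1,0): internal coord 1 + (0)·τ' = +1.0000; +1.0000 ∈ [0.5, 1.7) → IN Λ
#9 (-1,-3): internal coord -1 + (-3)·τ' = +0.8541; +0.8541 ∈ [0.5, 1.7) → IN Λ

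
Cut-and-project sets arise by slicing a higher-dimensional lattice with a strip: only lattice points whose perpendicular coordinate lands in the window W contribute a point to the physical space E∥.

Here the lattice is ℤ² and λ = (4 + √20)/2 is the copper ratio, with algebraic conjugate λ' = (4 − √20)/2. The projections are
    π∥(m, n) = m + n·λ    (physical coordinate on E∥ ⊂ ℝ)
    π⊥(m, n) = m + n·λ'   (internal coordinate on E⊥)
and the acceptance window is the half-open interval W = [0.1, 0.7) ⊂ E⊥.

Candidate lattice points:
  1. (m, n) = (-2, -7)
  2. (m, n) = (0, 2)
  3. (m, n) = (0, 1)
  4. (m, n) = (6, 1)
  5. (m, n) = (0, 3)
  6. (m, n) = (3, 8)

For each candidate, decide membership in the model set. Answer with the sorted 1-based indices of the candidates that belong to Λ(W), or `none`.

Numerically λ ≈ 4.23607 and λ' = −1/λ ≈ -0.23607.
candidate 1: (m,n)=(-2,-7) → π∥ = -2-7·λ ≈ -31.65248, π⊥ = -2-7·λ' ≈ -0.34752 ∉ [0.1, 0.7) ⇒ out
candidate 2: (m,n)=(0,2) → π∥ = 0+2·λ ≈ 8.47214, π⊥ = 0+2·λ' ≈ -0.47214 ∉ [0.1, 0.7) ⇒ out
candidate 3: (m,n)=(0,1) → π∥ = 0+1·λ ≈ 4.23607, π⊥ = 0+1·λ' ≈ -0.23607 ∉ [0.1, 0.7) ⇒ out
candidate 4: (m,n)=(6,1) → π∥ = 6+1·λ ≈ 10.23607, π⊥ = 6+1·λ' ≈ 5.76393 ∉ [0.1, 0.7) ⇒ out
candidate 5: (m,n)=(0,3) → π∥ = 0+3·λ ≈ 12.70820, π⊥ = 0+3·λ' ≈ -0.70820 ∉ [0.1, 0.7) ⇒ out
candidate 6: (m,n)=(3,8) → π∥ = 3+8·λ ≈ 36.88854, π⊥ = 3+8·λ' ≈ 1.11146 ∉ [0.1, 0.7) ⇒ out

none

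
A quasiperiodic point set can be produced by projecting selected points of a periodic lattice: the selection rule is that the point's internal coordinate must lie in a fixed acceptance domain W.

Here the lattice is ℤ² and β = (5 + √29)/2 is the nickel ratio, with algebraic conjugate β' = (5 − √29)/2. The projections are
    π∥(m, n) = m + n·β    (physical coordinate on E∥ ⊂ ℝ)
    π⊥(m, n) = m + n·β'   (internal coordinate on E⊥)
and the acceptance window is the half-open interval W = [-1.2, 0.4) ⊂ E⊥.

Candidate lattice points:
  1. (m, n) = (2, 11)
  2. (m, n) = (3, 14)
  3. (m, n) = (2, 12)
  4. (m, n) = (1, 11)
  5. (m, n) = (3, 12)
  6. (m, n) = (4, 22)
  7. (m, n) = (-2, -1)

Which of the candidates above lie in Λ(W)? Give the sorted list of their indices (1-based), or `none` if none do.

Numerically β ≈ 5.192582 and β' = −1/β ≈ -0.192582.
#1 (2,11): internal coord 2 + (11)·β' = -0.118406; -0.118406 ∈ [-1.2, 0.4) → IN Λ
#2 (3,14): internal coord 3 + (14)·β' = +0.303846; +0.303846 ∈ [-1.2, 0.4) → IN Λ
#3 (2,12): internal coord 2 + (12)·β' = -0.310989; -0.310989 ∈ [-1.2, 0.4) → IN Λ
#4 (1,11): internal coord 1 + (11)·β' = -1.118406; -1.118406 ∈ [-1.2, 0.4) → IN Λ
#5 (3,12): internal coord 3 + (12)·β' = +0.689011; +0.689011 ∉ [-1.2, 0.4) → out
#6 (4,22): internal coord 4 + (22)·β' = -0.236813; -0.236813 ∈ [-1.2, 0.4) → IN Λ
#7 (-2,-1): internal coord -2 + (-1)·β' = -1.807418; -1.807418 ∉ [-1.2, 0.4) → out

1, 2, 3, 4, 6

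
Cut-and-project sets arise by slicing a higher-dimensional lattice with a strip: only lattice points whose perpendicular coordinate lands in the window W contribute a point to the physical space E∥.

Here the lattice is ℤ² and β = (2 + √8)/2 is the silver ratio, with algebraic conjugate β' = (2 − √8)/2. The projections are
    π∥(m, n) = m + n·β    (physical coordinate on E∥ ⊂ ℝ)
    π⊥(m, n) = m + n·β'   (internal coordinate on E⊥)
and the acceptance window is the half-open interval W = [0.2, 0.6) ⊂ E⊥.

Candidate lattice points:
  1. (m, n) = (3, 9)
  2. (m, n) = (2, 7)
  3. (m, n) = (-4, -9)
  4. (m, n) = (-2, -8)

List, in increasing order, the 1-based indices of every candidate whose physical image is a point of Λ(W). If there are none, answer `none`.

none

Compute β' = (2−√8)/2 = -0.4142, so π⊥(m,n) = m -0.4142·n.
#1 (3,9): internal coord 3 + (9)·β' = -0.7279; -0.7279 ∉ [0.2, 0.6) → out
#2 (2,7): internal coord 2 + (7)·β' = -0.8995; -0.8995 ∉ [0.2, 0.6) → out
#3 (-4,-9): internal coord -4 + (-9)·β' = -0.2721; -0.2721 ∉ [0.2, 0.6) → out
#4 (-2,-8): internal coord -2 + (-8)·β' = +1.3137; +1.3137 ∉ [0.2, 0.6) → out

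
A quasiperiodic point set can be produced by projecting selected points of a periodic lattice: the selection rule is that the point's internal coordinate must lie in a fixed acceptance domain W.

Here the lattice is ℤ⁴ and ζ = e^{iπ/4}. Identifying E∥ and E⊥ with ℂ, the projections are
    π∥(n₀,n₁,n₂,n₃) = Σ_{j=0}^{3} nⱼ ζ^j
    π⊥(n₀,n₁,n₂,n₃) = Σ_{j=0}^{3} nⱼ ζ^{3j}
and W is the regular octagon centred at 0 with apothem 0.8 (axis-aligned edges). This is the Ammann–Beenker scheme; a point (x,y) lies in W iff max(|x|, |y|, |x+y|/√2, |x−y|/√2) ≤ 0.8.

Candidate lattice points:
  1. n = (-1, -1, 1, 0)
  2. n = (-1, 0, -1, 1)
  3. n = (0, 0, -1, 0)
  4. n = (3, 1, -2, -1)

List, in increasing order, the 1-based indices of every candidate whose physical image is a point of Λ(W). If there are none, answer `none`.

none

Internal map: ζ^{3j} for j=0..3 gives (1,0), (−√2/2,√2/2), (0,−1), (√2/2,√2/2).
#1 (-1, -1, 1, 0): internal (-0.292893, -1.707107); octagon support 1.707107 vs apothem 0.8 → ∉ W
#2 (-1, 0, -1, 1): internal (-0.292893, 1.707107); octagon support 1.707107 vs apothem 0.8 → ∉ W
#3 (0, 0, -1, 0): internal (0.000000, 1.000000); octagon support 1.000000 vs apothem 0.8 → ∉ W
#4 (3, 1, -2, -1): internal (1.585786, 2.000000); octagon support 2.535534 vs apothem 0.8 → ∉ W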